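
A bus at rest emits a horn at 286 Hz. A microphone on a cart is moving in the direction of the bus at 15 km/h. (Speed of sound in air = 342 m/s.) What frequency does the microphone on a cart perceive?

15 km/h = 4.167 m/s.
Only the observer moves, toward the source, so f' = f · (v + v_o)/v.
f' = 286 × (342 + 4.167)/342 = 286 × 346.17/342 ≈ 289 Hz.

289 Hz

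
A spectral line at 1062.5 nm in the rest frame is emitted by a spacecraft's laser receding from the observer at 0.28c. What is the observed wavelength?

Relativistic Doppler for wavelength: λ' = λ₀ · √((1 + β)/(1 − β)).
λ' = 1062.5 × √(1.2800/0.7200) = 1062.5 × 1.33333 ≈ 1416.7 nm.

1416.7 nm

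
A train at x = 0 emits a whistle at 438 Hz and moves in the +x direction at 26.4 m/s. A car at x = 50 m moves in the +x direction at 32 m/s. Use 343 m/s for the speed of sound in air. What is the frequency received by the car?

The observer lies on the +x side, so the source is heading toward the observer and the observer is heading away from the source.
Both move, so f' = f · (v − v_o)/(v − v_s).
f' = 438 × (343 − 32)/(343 − 26.4) = 438 × 311/316.6 ≈ 430 Hz.

430 Hz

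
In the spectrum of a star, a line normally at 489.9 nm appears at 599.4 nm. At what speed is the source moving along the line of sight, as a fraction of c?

λ'/λ₀ = 1.2235 > 1 (redshift), so the source is receding.
λ'/λ₀ = √((1 + β)/(1 − β)) for a receding source ⇒ β = (r² − 1)/(r² + 1) with r = λ'/λ₀.
β = (1.4970 − 1)/(1.4970 + 1) ≈ 0.199.

0.199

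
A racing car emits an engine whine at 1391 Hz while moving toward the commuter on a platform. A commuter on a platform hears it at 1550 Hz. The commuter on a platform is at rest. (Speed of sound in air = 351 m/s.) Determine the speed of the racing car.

36 m/s

f' = f · v/(v − v_s) ⇒ v_s = v · |1 − f/f'|.
v_s = 351 × |1 − 1391/1550| = 351 × 0.1026 ≈ 36 m/s.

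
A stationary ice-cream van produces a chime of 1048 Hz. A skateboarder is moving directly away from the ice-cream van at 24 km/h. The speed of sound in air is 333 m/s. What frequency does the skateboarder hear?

1027 Hz

24 km/h = 6.667 m/s.
Only the observer moves, away from the source, so f' = f · (v − v_o)/v.
f' = 1048 × (333 − 6.667)/333 = 1048 × 326.33/333 ≈ 1027 Hz.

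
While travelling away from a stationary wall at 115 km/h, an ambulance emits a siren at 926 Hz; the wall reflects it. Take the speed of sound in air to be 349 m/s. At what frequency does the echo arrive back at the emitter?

771 Hz

115 km/h = 31.94 m/s.
The wall receives the sound from a moving source: f₁ = f₀ · v/(v + v_e) = 926 × 349/380.94 ≈ 848 Hz.
On the return leg the ambulance is a moving observer: f₂ = f₁ · (v − v_e)/v = 848 × 317.06/349 ≈ 771 Hz.
Equivalently f₂ = f₀ · (v − v_e)/(v + v_e).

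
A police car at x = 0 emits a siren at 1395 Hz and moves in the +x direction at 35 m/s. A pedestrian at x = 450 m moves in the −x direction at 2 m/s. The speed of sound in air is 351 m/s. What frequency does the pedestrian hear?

1558 Hz

The observer lies on the +x side, so the source is heading toward the observer and the observer is heading toward the source.
With source approaching and observer approaching, f' = f · (v + v_o)/(v − v_s).
f' = 1395 × (351 + 2)/(351 − 35) = 1395 × 353/316 ≈ 1558 Hz.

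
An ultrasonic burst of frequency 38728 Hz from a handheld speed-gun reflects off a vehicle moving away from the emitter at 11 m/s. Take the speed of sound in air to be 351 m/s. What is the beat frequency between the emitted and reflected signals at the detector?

2354 Hz

The vehicle first receives the wave as a moving observer: f₁ = f₀ · (v − u)/v = 38728 × (351 − 11)/351 ≈ 37514 Hz.
On reflection it acts as a source moving away from the stationary detector: f₂ = f₁ · v/(v + u) = 37514 × 351/362 ≈ 36374 Hz.
Beat frequency: |f₂ − f₀| = 2u·f₀/(v + u) = 2 × 11 × 38728/362 ≈ 2354 Hz.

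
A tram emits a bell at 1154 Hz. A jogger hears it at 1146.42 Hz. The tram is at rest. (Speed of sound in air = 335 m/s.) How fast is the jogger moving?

f' < f, so the jogger is receding.
f' = f · (v − v_o)/v ⇒ v_o = v · |f'/f − 1|.
v_o = 335 × |1146.42/1154 − 1| = 335 × 0.006568 ≈ 2.20 m/s.

2.20 m/s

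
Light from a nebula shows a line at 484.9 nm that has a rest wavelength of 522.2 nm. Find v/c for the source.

0.074

λ'/λ₀ = 0.9286 < 1 (blueshift), so the source is approaching.
λ'/λ₀ = √((1 − β)/(1 + β)) for an approaching source ⇒ β = (1 − r²)/(1 + r²) with r = λ'/λ₀.
β = (1 − 0.8622)/(1 + 0.8622) ≈ 0.074.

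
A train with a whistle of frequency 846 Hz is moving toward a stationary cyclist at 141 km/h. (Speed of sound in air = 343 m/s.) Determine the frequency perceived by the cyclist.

955 Hz

141 km/h = 39.17 m/s.
With the source moving toward a stationary observer, f' = f · v/(v − v_s).
f' = 846 × 343/(343 − 39.17) = 846 × 343/303.8 ≈ 955 Hz.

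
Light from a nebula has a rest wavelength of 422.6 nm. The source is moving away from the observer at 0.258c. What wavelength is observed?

550.3 nm

Relativistic Doppler for wavelength: λ' = λ₀ · √((1 + β)/(1 − β)).
λ' = 422.6 × √(1.2580/0.7420) = 422.6 × 1.30208 ≈ 550.3 nm.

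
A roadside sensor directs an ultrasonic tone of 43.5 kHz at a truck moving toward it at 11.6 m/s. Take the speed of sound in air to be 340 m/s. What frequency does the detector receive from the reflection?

46.6 kHz

At the truck (a moving observer), f₁ = f₀ · (v + u)/v = 43.5 × 351.6/340 ≈ 45.0 kHz.
On reflection it acts as a source moving toward the stationary detector: f₂ = f₁ · v/(v − u) = 45.0 × 340/328.4 ≈ 46.6 kHz.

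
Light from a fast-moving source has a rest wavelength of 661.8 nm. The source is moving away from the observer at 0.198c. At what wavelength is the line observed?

Relativistic Doppler for wavelength: λ' = λ₀ · √((1 + β)/(1 − β)).
λ' = 661.8 × √(1.1980/0.8020) = 661.8 × 1.22220 ≈ 808.8 nm.

808.8 nm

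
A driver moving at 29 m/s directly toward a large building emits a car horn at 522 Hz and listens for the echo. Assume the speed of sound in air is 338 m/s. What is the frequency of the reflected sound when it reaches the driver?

The large building receives the sound from a moving source: f₁ = f₀ · v/(v − v_e) = 522 × 338/309 ≈ 571 Hz.
On the return leg the driver is a moving observer: f₂ = f₁ · (v + v_e)/v = 571 × 367/338 ≈ 620 Hz.

620 Hz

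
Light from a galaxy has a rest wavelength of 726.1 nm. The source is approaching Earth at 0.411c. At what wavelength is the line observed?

469.1 nm

Relativistic Doppler for wavelength: λ' = λ₀ · √((1 − β)/(1 + β)).
λ' = 726.1 × √(0.5890/1.4110) = 726.1 × 0.64609 ≈ 469.1 nm.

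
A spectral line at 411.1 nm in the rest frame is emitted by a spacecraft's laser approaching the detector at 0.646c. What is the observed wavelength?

190.6 nm

Relativistic Doppler for wavelength: λ' = λ₀ · √((1 − β)/(1 + β)).
λ' = 411.1 × √(0.3540/1.6460) = 411.1 × 0.46375 ≈ 190.6 nm.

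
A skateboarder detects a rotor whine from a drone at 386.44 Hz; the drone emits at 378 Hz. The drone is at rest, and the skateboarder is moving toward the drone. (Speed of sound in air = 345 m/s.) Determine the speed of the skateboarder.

f' = f · (v + v_o)/v ⇒ v_o = v · |f'/f − 1|.
v_o = 345 × |386.44/378 − 1| = 345 × 0.02233 ≈ 7.7 m/s.

7.7 m/s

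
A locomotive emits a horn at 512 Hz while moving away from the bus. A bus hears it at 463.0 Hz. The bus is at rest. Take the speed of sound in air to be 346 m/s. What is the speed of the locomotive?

f' = f · v/(v + v_s) ⇒ v_s = v · |1 − f/f'|.
v_s = 346 × |1 − 512/463.0| = 346 × 0.1058 ≈ 37 m/s.

37 m/s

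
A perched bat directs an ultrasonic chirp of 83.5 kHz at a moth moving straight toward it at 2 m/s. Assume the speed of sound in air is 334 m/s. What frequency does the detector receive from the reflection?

84.5 kHz

The moth first receives the wave as a moving observer: f₁ = f₀ · (v + u)/v = 83.5 × (334 + 2)/334 ≈ 84.0 kHz.
The reflection then acts as a moving source: f₂ = f₁ · v/(v − u) ≈ 84.5 kHz.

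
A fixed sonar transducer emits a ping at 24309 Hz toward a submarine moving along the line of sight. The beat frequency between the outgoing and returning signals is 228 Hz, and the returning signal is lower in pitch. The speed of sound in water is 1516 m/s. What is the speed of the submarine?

Double Doppler shift off a moving reflector: f₂ = f₀ · (v + u)/(v − u) (u > 0 toward emitter).
Returning signal is lower, so f₂ = f₀ − Δf = 24309 − 228 = 24081 Hz.
Rearranging, u = v · (f₂ − f₀)/(f₂ + f₀) = 1516 × -228/48390 ≈ -7.1 m/s.
So the submarine is moving at 7.1 m/s away from the emitter.

7.1 m/s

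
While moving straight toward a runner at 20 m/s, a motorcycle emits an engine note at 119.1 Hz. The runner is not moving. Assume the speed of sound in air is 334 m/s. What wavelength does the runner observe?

2.64 m

Moving source, stationary observer: f' = f · v/(v − v_s) since the source is approaching.
f' = 119.1 × 334/(334 − 20) ≈ 127 Hz.
λ' = v/f' = 334/126.686 ≈ 2.64 m.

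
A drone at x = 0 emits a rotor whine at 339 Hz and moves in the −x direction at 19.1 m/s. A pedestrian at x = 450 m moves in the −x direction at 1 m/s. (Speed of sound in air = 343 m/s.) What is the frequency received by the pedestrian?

The observer lies on the +x side, so the source is heading away from the observer and the observer is heading toward the source.
General Doppler shift: f' = f · (v + v_o)/(v + v_s).
f' = 339 × (343 + 1)/(343 + 19.1) = 339 × 344/362.1 ≈ 322 Hz.

322 Hz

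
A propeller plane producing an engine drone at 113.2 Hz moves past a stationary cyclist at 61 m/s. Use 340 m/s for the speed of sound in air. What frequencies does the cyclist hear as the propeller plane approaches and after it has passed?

Approaching: f₁ = f · v/(v − v_s) = 113.2 × 340/279 ≈ 138 Hz.
Receding: f₂ = f · v/(v + v_s) = 113.2 × 340/401 ≈ 96 Hz.

138 Hz approaching; 96 Hz receding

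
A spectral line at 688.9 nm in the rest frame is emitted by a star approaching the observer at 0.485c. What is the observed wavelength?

Relativistic Doppler for wavelength: λ' = λ₀ · √((1 − β)/(1 + β)).
λ' = 688.9 × √(0.5150/1.4850) = 688.9 × 0.58890 ≈ 405.7 nm.

405.7 nm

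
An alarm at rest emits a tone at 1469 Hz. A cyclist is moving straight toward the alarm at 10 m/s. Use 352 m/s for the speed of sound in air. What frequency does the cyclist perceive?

1511 Hz

Only the observer moves, toward the source, so f' = f · (v + v_o)/v.
f' = 1469 × (352 + 10)/352 = 1469 × 362/352 ≈ 1511 Hz.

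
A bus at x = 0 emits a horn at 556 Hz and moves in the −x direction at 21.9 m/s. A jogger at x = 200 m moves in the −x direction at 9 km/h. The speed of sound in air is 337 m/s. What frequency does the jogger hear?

526 Hz

9 km/h = 2.5 m/s.
The observer lies on the +x side, so the source is heading away from the observer and the observer is heading toward the source.
Both move, so f' = f · (v + v_o)/(v + v_s).
f' = 556 × (337 + 2.5)/(337 + 21.9) = 556 × 339.5/358.9 ≈ 526 Hz.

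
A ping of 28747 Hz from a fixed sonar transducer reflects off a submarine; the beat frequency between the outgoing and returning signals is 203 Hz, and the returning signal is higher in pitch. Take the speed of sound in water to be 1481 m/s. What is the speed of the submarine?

5.2 m/s

Double Doppler shift off a moving reflector: f₂ = f₀ · (v + u)/(v − u) (u > 0 toward emitter).
Returning signal is higher, so f₂ = f₀ + Δf = 28747 + 203 = 28950 Hz.
Rearranging, u = v · (f₂ − f₀)/(f₂ + f₀) = 1481 × 203/57697 ≈ 5.2 m/s.
So the submarine is moving at 5.2 m/s toward the emitter.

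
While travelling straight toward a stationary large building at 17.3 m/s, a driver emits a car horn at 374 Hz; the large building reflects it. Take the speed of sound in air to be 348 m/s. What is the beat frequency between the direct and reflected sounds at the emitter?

39.1 Hz

The large building receives the sound from a moving source: f₁ = f₀ · v/(v − v_e) = 374 × 348/330.7 ≈ 393.6 Hz.
On the return leg the driver is a moving observer: f₂ = f₁ · (v + v_e)/v = 393.6 × 365.3/348 ≈ 413.1 Hz.
Beat against the emitted tone: |f₂ − f₀| = 2v_e·f₀/(v − v_e) = 2 × 17.3 × 374/330.7 ≈ 39.1 Hz.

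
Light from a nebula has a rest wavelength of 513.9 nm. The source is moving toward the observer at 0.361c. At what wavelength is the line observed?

352.1 nm

Relativistic Doppler for wavelength: λ' = λ₀ · √((1 − β)/(1 + β)).
λ' = 513.9 × √(0.6390/1.3610) = 513.9 × 0.68521 ≈ 352.1 nm.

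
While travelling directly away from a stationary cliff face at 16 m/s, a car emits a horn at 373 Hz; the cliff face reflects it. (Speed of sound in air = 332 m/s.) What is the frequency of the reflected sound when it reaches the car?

The cliff face receives the sound from a moving source: f₁ = f₀ · v/(v + v_e) = 373 × 332/348 ≈ 356 Hz.
On the return leg the car is a moving observer: f₂ = f₁ · (v − v_e)/v = 356 × 316/332 ≈ 339 Hz.

339 Hz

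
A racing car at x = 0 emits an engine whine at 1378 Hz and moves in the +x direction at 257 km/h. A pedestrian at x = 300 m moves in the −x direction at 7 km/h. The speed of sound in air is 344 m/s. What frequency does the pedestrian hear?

257 km/h = 71.39 m/s; 7 km/h = 1.944 m/s.
The observer lies on the +x side, so the source is heading toward the observer and the observer is heading toward the source.
With source approaching and observer approaching, f' = f · (v + v_o)/(v − v_s).
f' = 1378 × (344 + 1.944)/(344 − 71.39) = 1378 × 345.94/272.61 ≈ 1749 Hz.

1749 Hz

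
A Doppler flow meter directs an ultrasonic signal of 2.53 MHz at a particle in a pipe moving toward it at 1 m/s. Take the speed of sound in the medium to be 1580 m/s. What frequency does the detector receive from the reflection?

The particle in a pipe first receives the wave as a moving observer: f₁ = f₀ · (v + u)/v = 2.53 × (1580 + 1)/1580 ≈ 2.532 MHz.
On reflection it acts as a source moving toward the stationary detector: f₂ = f₁ · v/(v − u) = 2.532 × 1580/1579 ≈ 2.533 MHz.
Equivalently f₂ = f₀ · (v + u)/(v − u).

2.533 MHz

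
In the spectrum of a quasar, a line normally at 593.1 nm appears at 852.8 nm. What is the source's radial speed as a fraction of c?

0.348

λ'/λ₀ = 1.4379 > 1 (redshift), so the source is receding.
λ'/λ₀ = √((1 + β)/(1 − β)) for a receding source ⇒ β = (r² − 1)/(r² + 1) with r = λ'/λ₀.
β = (2.0675 − 1)/(2.0675 + 1) ≈ 0.348.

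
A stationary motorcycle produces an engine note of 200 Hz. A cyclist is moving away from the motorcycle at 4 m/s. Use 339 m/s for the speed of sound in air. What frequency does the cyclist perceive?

Moving observer, stationary source: f' = f · (v − v_o)/v.
f' = 200 × (339 − 4)/339 = 200 × 335/339 ≈ 198 Hz.

198 Hz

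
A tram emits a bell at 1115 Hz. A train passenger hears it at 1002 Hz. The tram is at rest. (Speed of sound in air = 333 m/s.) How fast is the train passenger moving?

f' < f, so the train passenger is receding.
f' = f · (v − v_o)/v ⇒ v_o = v · |f'/f − 1|.
v_o = 333 × |1002/1115 − 1| = 333 × 0.1013 ≈ 34 m/s.

34 m/s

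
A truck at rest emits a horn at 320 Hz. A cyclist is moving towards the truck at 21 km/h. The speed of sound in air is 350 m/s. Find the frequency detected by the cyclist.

21 km/h = 5.833 m/s.
Moving observer, stationary source: f' = f · (v + v_o)/v.
f' = 320 × (350 + 5.833)/350 = 320 × 355.83/350 ≈ 325 Hz.

325 Hz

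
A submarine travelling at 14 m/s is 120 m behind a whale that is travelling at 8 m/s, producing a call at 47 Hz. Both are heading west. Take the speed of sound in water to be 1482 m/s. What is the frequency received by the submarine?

47.2 Hz

The submarine is behind, so the whale is moving away from it while the submarine is moving toward the whale.
With source receding and observer approaching, f' = f · (v + v_o)/(v + v_s).
f' = 47 × (1482 + 14)/(1482 + 8) = 47 × 1496/1490 ≈ 47.2 Hz.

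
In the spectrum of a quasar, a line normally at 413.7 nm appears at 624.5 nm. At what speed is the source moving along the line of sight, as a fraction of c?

λ'/λ₀ = 1.5095 > 1 (redshift), so the source is receding.
λ'/λ₀ = √((1 + β)/(1 − β)) for a receding source ⇒ β = (r² − 1)/(r² + 1) with r = λ'/λ₀.
β = (2.2787 − 1)/(2.2787 + 1) ≈ 0.390.

0.390c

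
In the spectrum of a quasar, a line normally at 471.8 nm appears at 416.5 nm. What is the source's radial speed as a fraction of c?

0.124c

λ'/λ₀ = 0.8828 < 1 (blueshift), so the source is approaching.
λ'/λ₀ = √((1 − β)/(1 + β)) for an approaching source ⇒ β = (1 − r²)/(1 + r²) with r = λ'/λ₀.
β = (1 − 0.7793)/(1 + 0.7793) ≈ 0.124.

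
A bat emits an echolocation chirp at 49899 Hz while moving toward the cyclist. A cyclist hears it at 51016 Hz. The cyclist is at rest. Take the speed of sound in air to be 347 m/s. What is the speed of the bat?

f' = f · v/(v − v_s) ⇒ v_s = v · |1 − f/f'|.
v_s = 347 × |1 − 49899/51016| = 347 × 0.0219 ≈ 7.6 m/s.

7.6 m/s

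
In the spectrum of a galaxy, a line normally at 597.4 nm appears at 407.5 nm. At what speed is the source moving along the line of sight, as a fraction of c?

0.365

λ'/λ₀ = 0.6821 < 1 (blueshift), so the source is approaching.
λ'/λ₀ = √((1 − β)/(1 + β)) for an approaching source ⇒ β = (1 − r²)/(1 + r²) with r = λ'/λ₀.
β = (1 − 0.4653)/(1 + 0.4653) ≈ 0.365.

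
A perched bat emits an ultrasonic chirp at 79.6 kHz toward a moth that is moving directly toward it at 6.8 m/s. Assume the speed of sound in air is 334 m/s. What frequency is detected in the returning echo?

82.9 kHz

The moth first receives the wave as a moving observer: f₁ = f₀ · (v + u)/v = 79.6 × (334 + 6.8)/334 ≈ 81.2 kHz.
The reflection then acts as a moving source: f₂ = f₁ · v/(v − u) ≈ 82.9 kHz.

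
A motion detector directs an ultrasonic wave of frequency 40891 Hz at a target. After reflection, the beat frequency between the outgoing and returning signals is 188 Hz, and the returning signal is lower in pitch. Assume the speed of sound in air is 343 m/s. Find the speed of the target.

Double Doppler shift off a moving reflector: f₂ = f₀ · (v + u)/(v − u) (u > 0 toward emitter).
Returning signal is lower, so f₂ = f₀ − Δf = 40891 − 188 = 40703 Hz.
Rearranging, u = v · (f₂ − f₀)/(f₂ + f₀) = 343 × -188/81594 ≈ -0.79 m/s.
So the target is moving at 0.79 m/s away from the emitter.

0.79 m/s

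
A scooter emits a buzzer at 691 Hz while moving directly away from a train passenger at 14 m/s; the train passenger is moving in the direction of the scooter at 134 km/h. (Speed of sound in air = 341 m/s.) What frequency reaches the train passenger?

134 km/h = 37.22 m/s.
With source receding and observer approaching, f' = f · (v + v_o)/(v + v_s).
f' = 691 × (341 + 37.22)/(341 + 14) = 691 × 378.22/355 ≈ 736 Hz.

736 Hz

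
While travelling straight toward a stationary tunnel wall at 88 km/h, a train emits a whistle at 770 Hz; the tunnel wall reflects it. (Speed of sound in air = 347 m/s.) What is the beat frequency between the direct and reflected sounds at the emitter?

117 Hz

88 km/h = 24.44 m/s.
The tunnel wall receives the sound from a moving source: f₁ = f₀ · v/(v − v_e) = 770 × 347/322.56 ≈ 828.4 Hz.
On the return leg the train is a moving observer: f₂ = f₁ · (v + v_e)/v = 828.4 × 371.44/347 ≈ 886.7 Hz.
Beat against the emitted tone: |f₂ − f₀| = 2v_e·f₀/(v − v_e) = 2 × 24.44 × 770/322.56 ≈ 117 Hz.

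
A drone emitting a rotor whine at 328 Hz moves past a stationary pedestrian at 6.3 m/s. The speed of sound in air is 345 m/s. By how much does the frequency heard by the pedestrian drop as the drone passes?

Approaching: f₁ = f · v/(v − v_s) = 328 × 345/338.7 ≈ 334.1 Hz.
Receding: f₂ = f · v/(v + v_s) = 328 × 345/351.3 ≈ 322.1 Hz.
Drop: f₁ − f₂ = 2f·v·v_s/(v² − v_s²) = 2 × 328 × 345 × 6.3/(345² − 6.3²) ≈ 12.0 Hz.

12.0 Hz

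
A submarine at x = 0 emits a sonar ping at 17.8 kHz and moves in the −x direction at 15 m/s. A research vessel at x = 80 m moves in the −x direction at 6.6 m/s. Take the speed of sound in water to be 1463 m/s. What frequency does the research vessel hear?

The observer lies on the +x side, so the source is heading away from the observer and the observer is heading toward the source.
With source receding and observer approaching, f' = f · (v + v_o)/(v + v_s).
f' = 17.8 × (1463 + 6.6)/(1463 + 15) = 17.8 × 1469.6/1478 ≈ 17.70 kHz.

17.70 kHz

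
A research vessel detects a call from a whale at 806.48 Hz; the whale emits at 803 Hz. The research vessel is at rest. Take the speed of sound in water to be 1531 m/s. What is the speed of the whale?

f' > f, so the whale is approaching.
f' = f · v/(v − v_s) ⇒ v_s = v · |1 − f/f'|.
v_s = 1531 × |1 − 803/806.48| = 1531 × 0.004315 ≈ 6.6 m/s.

6.6 m/s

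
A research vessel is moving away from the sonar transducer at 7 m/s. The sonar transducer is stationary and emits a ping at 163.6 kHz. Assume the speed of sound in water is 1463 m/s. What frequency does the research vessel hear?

Only the observer moves, away from the source, so f' = f · (v − v_o)/v.
f' = 163.6 × (1463 − 7)/1463 = 163.6 × 1456/1463 ≈ 162.8 kHz.

162.8 kHz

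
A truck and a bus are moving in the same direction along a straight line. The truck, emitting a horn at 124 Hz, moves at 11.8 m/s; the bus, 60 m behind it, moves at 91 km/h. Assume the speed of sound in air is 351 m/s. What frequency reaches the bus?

91 km/h = 25.28 m/s.
The bus is behind, so the truck is moving away from it while the bus is moving toward the truck.
General Doppler shift: f' = f · (v + v_o)/(v + v_s).
f' = 124 × (351 + 25.28)/(351 + 11.8) = 124 × 376.28/362.8 ≈ 129 Hz.

129 Hz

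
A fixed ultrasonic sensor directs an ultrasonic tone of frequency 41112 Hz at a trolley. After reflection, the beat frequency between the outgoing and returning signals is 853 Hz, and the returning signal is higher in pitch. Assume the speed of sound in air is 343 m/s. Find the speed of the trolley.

Double Doppler shift off a moving reflector: f₂ = f₀ · (v + u)/(v − u) (u > 0 toward emitter).
Returning signal is higher, so f₂ = f₀ + Δf = 41112 + 853 = 41965 Hz.
Rearranging, u = v · (f₂ − f₀)/(f₂ + f₀) = 343 × 853/83077 ≈ 3.5 m/s.
So the trolley is moving at 3.5 m/s toward the emitter.

3.5 m/s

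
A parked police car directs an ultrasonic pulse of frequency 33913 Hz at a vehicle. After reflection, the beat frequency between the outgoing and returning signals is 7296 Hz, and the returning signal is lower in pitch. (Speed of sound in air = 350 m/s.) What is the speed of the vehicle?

Double Doppler shift off a moving reflector: f₂ = f₀ · (v + u)/(v − u) (u > 0 toward emitter).
Returning signal is lower, so f₂ = f₀ − Δf = 33913 − 7296 = 26617 Hz.
Rearranging, u = v · (f₂ − f₀)/(f₂ + f₀) = 350 × -7296/60530 ≈ -42 m/s.
So the vehicle is moving at 42 m/s away from the emitter.

42 m/s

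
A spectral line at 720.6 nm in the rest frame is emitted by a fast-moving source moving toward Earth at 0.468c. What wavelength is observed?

Relativistic Doppler for wavelength: λ' = λ₀ · √((1 − β)/(1 + β)).
λ' = 720.6 × √(0.5320/1.4680) = 720.6 × 0.60199 ≈ 433.8 nm.

433.8 nm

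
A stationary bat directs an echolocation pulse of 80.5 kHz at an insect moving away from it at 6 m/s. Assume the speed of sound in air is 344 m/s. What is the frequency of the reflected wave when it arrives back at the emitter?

77.7 kHz

The insect first receives the wave as a moving observer: f₁ = f₀ · (v − u)/v = 80.5 × (344 − 6)/344 ≈ 79.1 kHz.
The reflection then acts as a moving source: f₂ = f₁ · v/(v + u) ≈ 77.7 kHz.
Equivalently f₂ = f₀ · (v − u)/(v + u).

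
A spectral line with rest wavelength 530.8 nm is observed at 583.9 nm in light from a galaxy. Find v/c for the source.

λ'/λ₀ = 1.1000 > 1 (redshift), so the source is receding.
λ'/λ₀ = √((1 + β)/(1 − β)) for a receding source ⇒ β = (r² − 1)/(r² + 1) with r = λ'/λ₀.
β = (1.2101 − 1)/(1.2101 + 1) ≈ 0.095.

0.095c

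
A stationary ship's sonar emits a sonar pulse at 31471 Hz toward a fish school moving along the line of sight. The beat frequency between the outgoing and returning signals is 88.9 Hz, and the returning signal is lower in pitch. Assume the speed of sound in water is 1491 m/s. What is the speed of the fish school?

Double Doppler shift off a moving reflector: f₂ = f₀ · (v + u)/(v − u) (u > 0 toward emitter).
Returning signal is lower, so f₂ = f₀ − Δf = 31471 − 88.9 = 31382.1 Hz.
Rearranging, u = v · (f₂ − f₀)/(f₂ + f₀) = 1491 × -88.9/62853.1 ≈ -2.11 m/s.
So the fish school is moving at 2.11 m/s away from the emitter.

2.11 m/s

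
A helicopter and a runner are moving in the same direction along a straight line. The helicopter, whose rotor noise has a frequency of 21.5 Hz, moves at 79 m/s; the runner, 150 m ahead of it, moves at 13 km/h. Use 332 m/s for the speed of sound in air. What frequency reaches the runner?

27.9 Hz

13 km/h = 3.611 m/s.
The runner is ahead, so the helicopter is moving toward it while the runner is moving away from the helicopter.
With source approaching and observer receding, f' = f · (v − v_o)/(v − v_s).
f' = 21.5 × (332 − 3.611)/(332 − 79) = 21.5 × 328.39/253 ≈ 27.9 Hz.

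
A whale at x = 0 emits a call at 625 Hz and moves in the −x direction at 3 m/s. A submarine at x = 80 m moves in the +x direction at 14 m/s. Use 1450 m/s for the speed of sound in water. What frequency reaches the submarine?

618 Hz

The observer lies on the +x side, so the source is heading away from the observer and the observer is heading away from the source.
Both move, so f' = f · (v − v_o)/(v + v_s).
f' = 625 × (1450 − 14)/(1450 + 3) = 625 × 1436/1453 ≈ 618 Hz.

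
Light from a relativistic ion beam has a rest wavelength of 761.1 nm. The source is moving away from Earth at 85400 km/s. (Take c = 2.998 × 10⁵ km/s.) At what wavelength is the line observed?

β = v/c = 85400/299800 = 0.2849.
Relativistic Doppler for wavelength: λ' = λ₀ · √((1 + β)/(1 − β)).
λ' = 761.1 × √(1.2849/0.7151) = 761.1 × 1.34039 ≈ 1020.2 nm.

1020.2 nm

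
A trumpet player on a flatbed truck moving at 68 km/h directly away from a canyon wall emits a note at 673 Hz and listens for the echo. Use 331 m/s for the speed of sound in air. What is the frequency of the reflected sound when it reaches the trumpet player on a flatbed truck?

600 Hz

68 km/h = 18.89 m/s.
The canyon wall receives the sound from a moving source: f₁ = f₀ · v/(v + v_e) = 673 × 331/349.89 ≈ 637 Hz.
On the return leg the trumpet player on a flatbed truck is a moving observer: f₂ = f₁ · (v − v_e)/v = 637 × 312.11/331 ≈ 600 Hz.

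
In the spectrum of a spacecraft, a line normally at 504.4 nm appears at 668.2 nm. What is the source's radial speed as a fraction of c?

λ'/λ₀ = 1.3247 > 1 (redshift), so the source is receding.
λ'/λ₀ = √((1 + β)/(1 − β)) for a receding source ⇒ β = (r² − 1)/(r² + 1) with r = λ'/λ₀.
β = (1.7549 − 1)/(1.7549 + 1) ≈ 0.274.

0.274c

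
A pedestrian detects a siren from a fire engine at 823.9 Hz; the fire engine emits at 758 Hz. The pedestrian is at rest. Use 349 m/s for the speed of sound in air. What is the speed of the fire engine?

f' > f, so the fire engine is approaching.
f' = f · v/(v − v_s) ⇒ v_s = v · |1 − f/f'|.
v_s = 349 × |1 − 758/823.9| = 349 × 0.07999 ≈ 28 m/s.

28 m/s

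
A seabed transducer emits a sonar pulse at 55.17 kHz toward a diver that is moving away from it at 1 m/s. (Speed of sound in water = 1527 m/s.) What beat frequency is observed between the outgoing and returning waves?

72 Hz

At the diver (a moving observer), f₁ = f₀ · (v − u)/v = 55.17 × 1526/1527 ≈ 55.1339 kHz.
On reflection it acts as a source moving away from the stationary detector: f₂ = f₁ · v/(v + u) = 55.1339 × 1527/1528 ≈ 55.0978 kHz.
Beat frequency (with f₀ = 55170 Hz): |f₂ − f₀| = 2u·f₀/(v + u) = 2 × 1 × 55170/1528 ≈ 72 Hz.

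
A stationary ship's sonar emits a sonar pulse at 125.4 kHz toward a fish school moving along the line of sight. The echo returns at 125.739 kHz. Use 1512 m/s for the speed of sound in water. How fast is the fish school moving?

2.04 m/s

Double Doppler shift off a moving reflector: f₂ = f₀ · (v + u)/(v − u) (u > 0 toward emitter).
Rearranging, u = v · (f₂ − f₀)/(f₂ + f₀) = 1512 × 0.339/251.139 ≈ 2.04 m/s.
So the fish school is moving at 2.04 m/s toward the emitter.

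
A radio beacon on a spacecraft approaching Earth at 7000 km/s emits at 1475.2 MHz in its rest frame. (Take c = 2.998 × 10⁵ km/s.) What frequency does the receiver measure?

1510.1 MHz

β = v/c = 7000/299800 = 0.0233.
Relativistic Doppler for frequency: f' = f₀ · √((1 + β)/(1 − β)).
f' = 1475.2 × √(1.0233/0.9767) = 1475.2 × 1.02363 ≈ 1510.1 MHz.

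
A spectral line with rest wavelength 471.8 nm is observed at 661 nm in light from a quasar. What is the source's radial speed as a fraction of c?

0.325

λ'/λ₀ = 1.4010 > 1 (redshift), so the source is receding.
λ'/λ₀ = √((1 + β)/(1 − β)) for a receding source ⇒ β = (r² − 1)/(r² + 1) with r = λ'/λ₀.
β = (1.9628 − 1)/(1.9628 + 1) ≈ 0.325.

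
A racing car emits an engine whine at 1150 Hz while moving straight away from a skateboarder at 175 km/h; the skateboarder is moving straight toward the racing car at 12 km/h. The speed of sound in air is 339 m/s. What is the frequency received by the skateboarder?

1016 Hz

175 km/h = 48.61 m/s; 12 km/h = 3.333 m/s.
Both move, so f' = f · (v + v_o)/(v + v_s).
f' = 1150 × (339 + 3.333)/(339 + 48.61) = 1150 × 342.33/387.61 ≈ 1016 Hz.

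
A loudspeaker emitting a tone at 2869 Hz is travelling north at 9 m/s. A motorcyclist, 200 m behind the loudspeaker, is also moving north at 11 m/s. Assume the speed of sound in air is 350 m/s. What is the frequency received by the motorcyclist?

The motorcyclist is behind, so the loudspeaker is moving away from it while the motorcyclist is moving toward the loudspeaker.
Both move, so f' = f · (v + v_o)/(v + v_s).
f' = 2869 × (350 + 11)/(350 + 9) = 2869 × 361/359 ≈ 2885 Hz.

2885 Hz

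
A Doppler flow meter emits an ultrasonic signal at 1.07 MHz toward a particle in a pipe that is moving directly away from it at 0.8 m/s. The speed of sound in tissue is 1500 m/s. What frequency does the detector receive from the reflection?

The particle in a pipe first receives the wave as a moving observer: f₁ = f₀ · (v − u)/v = 1.07 × (1500 − 0.8)/1500 ≈ 1.0694 MHz.
On reflection it acts as a source moving away from the stationary detector: f₂ = f₁ · v/(v + u) = 1.0694 × 1500/1500.8 ≈ 1.0689 MHz.
Equivalently f₂ = f₀ · (v − u)/(v + u).

1.0689 MHz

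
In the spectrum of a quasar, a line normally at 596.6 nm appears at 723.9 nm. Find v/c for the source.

λ'/λ₀ = 1.2134 > 1 (redshift), so the source is receding.
λ'/λ₀ = √((1 + β)/(1 − β)) for a receding source ⇒ β = (r² − 1)/(r² + 1) with r = λ'/λ₀.
β = (1.4723 − 1)/(1.4723 + 1) ≈ 0.191.

0.191c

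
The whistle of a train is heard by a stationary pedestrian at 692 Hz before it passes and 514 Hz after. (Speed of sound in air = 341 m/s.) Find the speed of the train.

f₁/f₂ = (v + v_s)/(v − v_s), so v_s = v · (f₁ − f₂)/(f₁ + f₂).
v_s = 341 × (692 − 514)/(692 + 514) = 341 × 178/1206 ≈ 50 m/s.

50 m/s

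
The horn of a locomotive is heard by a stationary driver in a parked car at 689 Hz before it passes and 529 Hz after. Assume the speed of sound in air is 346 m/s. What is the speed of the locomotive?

45 m/s

f₁/f₂ = (v + v_s)/(v − v_s), so v_s = v · (f₁ − f₂)/(f₁ + f₂).
v_s = 346 × (689 − 529)/(689 + 529) = 346 × 160/1218 ≈ 45 m/s.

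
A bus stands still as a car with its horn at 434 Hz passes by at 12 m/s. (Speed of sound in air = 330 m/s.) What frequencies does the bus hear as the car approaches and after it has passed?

450 Hz approaching; 419 Hz receding

Approaching: f₁ = f · v/(v − v_s) = 434 × 330/318 ≈ 450 Hz.
Receding: f₂ = f · v/(v + v_s) = 434 × 330/342 ≈ 419 Hz.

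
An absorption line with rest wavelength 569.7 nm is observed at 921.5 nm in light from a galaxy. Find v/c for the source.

λ'/λ₀ = 1.6175 > 1 (redshift), so the source is receding.
λ'/λ₀ = √((1 + β)/(1 − β)) for a receding source ⇒ β = (r² − 1)/(r² + 1) with r = λ'/λ₀.
β = (2.6164 − 1)/(2.6164 + 1) ≈ 0.447.

0.447c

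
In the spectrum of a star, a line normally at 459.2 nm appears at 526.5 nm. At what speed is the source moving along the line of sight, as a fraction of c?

0.136c

λ'/λ₀ = 1.1466 > 1 (redshift), so the source is receding.
λ'/λ₀ = √((1 + β)/(1 − β)) for a receding source ⇒ β = (r² − 1)/(r² + 1) with r = λ'/λ₀.
β = (1.3146 − 1)/(1.3146 + 1) ≈ 0.136.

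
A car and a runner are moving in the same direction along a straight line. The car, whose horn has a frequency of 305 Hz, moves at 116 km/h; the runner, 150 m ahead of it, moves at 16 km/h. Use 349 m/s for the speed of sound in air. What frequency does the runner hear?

332 Hz

116 km/h = 32.22 m/s; 16 km/h = 4.444 m/s.
The runner is ahead, so the car is moving toward it while the runner is moving away from the car.
General Doppler shift: f' = f · (v − v_o)/(v − v_s).
f' = 305 × (349 − 4.444)/(349 − 32.22) = 305 × 344.56/316.78 ≈ 332 Hz.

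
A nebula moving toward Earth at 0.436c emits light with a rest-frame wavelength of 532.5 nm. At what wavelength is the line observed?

Relativistic Doppler for wavelength: λ' = λ₀ · √((1 − β)/(1 + β)).
λ' = 532.5 × √(0.5640/1.4360) = 532.5 × 0.62670 ≈ 333.7 nm.

333.7 nm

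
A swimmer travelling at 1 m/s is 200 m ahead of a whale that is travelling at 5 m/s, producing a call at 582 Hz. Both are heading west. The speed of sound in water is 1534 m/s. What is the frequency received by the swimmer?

The swimmer is ahead, so the whale is moving toward it while the swimmer is moving away from the whale.
General Doppler shift: f' = f · (v − v_o)/(v − v_s).
f' = 582 × (1534 − 1)/(1534 − 5) = 582 × 1533/1529 ≈ 584 Hz.

584 Hz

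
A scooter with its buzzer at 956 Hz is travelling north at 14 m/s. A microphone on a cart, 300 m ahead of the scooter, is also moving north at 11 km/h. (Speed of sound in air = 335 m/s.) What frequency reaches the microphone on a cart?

989 Hz

11 km/h = 3.056 m/s.
The microphone on a cart is ahead, so the scooter is moving toward it while the microphone on a cart is moving away from the scooter.
With source approaching and observer receding, f' = f · (v − v_o)/(v − v_s).
f' = 956 × (335 − 3.056)/(335 − 14) = 956 × 331.94/321 ≈ 989 Hz.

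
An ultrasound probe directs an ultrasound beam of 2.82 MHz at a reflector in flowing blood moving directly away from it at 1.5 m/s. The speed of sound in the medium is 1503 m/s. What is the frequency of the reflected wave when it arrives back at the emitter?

The reflector in flowing blood first receives the wave as a moving observer: f₁ = f₀ · (v − u)/v = 2.82 × (1503 − 1.5)/1503 ≈ 2.817 MHz.
On reflection it acts as a source moving away from the stationary detector: f₂ = f₁ · v/(v + u) = 2.817 × 1503/1504.5 ≈ 2.814 MHz.
Equivalently f₂ = f₀ · (v − u)/(v + u).

2.814 MHz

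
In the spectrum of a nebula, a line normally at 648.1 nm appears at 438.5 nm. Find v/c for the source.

0.372c

λ'/λ₀ = 0.6766 < 1 (blueshift), so the source is approaching.
λ'/λ₀ = √((1 − β)/(1 + β)) for an approaching source ⇒ β = (1 − r²)/(1 + r²) with r = λ'/λ₀.
β = (1 − 0.4578)/(1 + 0.4578) ≈ 0.372.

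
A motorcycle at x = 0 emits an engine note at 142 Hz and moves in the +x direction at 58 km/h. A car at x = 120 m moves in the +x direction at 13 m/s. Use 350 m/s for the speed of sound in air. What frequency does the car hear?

143 Hz

58 km/h = 16.11 m/s.
The observer lies on the +x side, so the source is heading toward the observer and the observer is heading away from the source.
With source approaching and observer receding, f' = f · (v − v_o)/(v − v_s).
f' = 142 × (350 − 13)/(350 − 16.11) = 142 × 337/333.89 ≈ 143 Hz.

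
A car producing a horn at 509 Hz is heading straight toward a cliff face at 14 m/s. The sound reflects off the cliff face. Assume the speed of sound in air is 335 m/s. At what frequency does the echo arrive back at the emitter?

553 Hz

The cliff face receives the sound from a moving source: f₁ = f₀ · v/(v − v_e) = 509 × 335/321 ≈ 531 Hz.
On the return leg the car is a moving observer: f₂ = f₁ · (v + v_e)/v = 531 × 349/335 ≈ 553 Hz.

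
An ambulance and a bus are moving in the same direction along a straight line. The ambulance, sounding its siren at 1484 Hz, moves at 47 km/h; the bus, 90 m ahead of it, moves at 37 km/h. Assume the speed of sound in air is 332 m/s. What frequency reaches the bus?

1497 Hz

47 km/h = 13.06 m/s; 37 km/h = 10.28 m/s.
The bus is ahead, so the ambulance is moving toward it while the bus is moving away from the ambulance.
With source approaching and observer receding, f' = f · (v − v_o)/(v − v_s).
f' = 1484 × (332 − 10.28)/(332 − 13.06) = 1484 × 321.72/318.94 ≈ 1497 Hz.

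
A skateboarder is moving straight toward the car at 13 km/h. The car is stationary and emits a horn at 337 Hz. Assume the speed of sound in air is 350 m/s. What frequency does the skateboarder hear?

340 Hz

13 km/h = 3.611 m/s.
Moving observer, stationary source: f' = f · (v + v_o)/v.
f' = 337 × (350 + 3.611)/350 = 337 × 353.61/350 ≈ 340 Hz.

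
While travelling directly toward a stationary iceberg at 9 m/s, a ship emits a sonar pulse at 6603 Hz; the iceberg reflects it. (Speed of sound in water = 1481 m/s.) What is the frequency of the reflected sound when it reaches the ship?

6684 Hz

The iceberg receives the sound from a moving source: f₁ = f₀ · v/(v − v_e) = 6603 × 1481/1472 ≈ 6643 Hz.
On the return leg the ship is a moving observer: f₂ = f₁ · (v + v_e)/v = 6643 × 1490/1481 ≈ 6684 Hz.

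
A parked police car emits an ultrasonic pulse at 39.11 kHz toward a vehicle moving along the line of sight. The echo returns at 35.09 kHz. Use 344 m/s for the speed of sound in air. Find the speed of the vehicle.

18.6 m/s

Double Doppler shift off a moving reflector: f₂ = f₀ · (v + u)/(v − u) (u > 0 toward emitter).
Rearranging, u = v · (f₂ − f₀)/(f₂ + f₀) = 344 × -4.02/74.20 ≈ -18.6 m/s.
So the vehicle is moving at 18.6 m/s away from the emitter.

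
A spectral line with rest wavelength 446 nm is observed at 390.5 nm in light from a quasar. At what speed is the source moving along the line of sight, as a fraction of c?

λ'/λ₀ = 0.8756 < 1 (blueshift), so the source is approaching.
λ'/λ₀ = √((1 − β)/(1 + β)) for an approaching source ⇒ β = (1 − r²)/(1 + r²) with r = λ'/λ₀.
β = (1 − 0.7666)/(1 + 0.7666) ≈ 0.132.

0.132c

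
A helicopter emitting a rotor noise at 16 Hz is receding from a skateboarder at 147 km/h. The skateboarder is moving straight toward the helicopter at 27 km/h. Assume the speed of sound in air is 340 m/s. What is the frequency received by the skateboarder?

147 km/h = 40.83 m/s; 27 km/h = 7.5 m/s.
General Doppler shift: f' = f · (v + v_o)/(v + v_s).
f' = 16 × (340 + 7.5)/(340 + 40.83) = 16 × 347.5/380.83 ≈ 14.6 Hz.

14.6 Hz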